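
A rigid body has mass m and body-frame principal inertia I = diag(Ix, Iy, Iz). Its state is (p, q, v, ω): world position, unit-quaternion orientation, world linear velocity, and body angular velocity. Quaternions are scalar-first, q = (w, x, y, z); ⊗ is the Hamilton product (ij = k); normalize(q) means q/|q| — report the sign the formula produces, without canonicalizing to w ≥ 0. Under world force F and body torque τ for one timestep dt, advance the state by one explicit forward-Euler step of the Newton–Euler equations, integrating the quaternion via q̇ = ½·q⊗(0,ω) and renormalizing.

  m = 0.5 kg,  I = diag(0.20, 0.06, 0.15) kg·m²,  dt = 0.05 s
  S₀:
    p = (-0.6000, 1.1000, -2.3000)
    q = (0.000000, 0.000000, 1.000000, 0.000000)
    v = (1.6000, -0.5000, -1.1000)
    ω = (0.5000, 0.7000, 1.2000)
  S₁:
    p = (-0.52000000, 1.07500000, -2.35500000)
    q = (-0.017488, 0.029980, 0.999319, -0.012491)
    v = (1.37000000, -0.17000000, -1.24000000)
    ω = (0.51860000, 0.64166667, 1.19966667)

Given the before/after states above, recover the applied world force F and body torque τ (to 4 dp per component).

Δv = v₁−v₀ = (-0.23000000, 0.33000000, -0.14000000)
m·(v₁−v₀)/dt = (-2.3000, 3.3000, -1.4000)
Δω = ω₁−ω₀ = (0.01860000, -0.05833333, -0.00033333)
τ = I·(Δω/dt) + ω₀×(Iω₀) = (0.1500, -0.0400, -0.0500)

F = (-2.3000, 3.3000, -1.4000)
τ = (0.1500, -0.0400, -0.0500)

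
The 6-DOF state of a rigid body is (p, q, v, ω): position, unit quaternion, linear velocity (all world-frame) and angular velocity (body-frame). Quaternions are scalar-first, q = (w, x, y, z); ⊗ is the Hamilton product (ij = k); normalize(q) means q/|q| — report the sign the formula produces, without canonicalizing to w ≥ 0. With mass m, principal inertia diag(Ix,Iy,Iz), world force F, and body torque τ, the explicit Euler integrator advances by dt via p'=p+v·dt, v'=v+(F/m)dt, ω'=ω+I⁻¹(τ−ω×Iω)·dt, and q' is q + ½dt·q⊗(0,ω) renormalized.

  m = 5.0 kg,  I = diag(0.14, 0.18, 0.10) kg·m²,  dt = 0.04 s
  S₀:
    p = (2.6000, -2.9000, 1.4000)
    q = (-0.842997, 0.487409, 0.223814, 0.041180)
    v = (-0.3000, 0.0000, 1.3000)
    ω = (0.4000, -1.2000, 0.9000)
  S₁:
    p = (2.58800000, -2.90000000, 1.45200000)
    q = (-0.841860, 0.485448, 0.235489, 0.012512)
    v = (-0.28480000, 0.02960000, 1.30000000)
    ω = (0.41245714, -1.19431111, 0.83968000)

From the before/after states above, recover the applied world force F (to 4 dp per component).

F = (1.9000, 3.7000, 0.0000)

v₁ − v₀ = (0.01520000, 0.02960000, 0.00000000)
applied force F = (1.9000, 3.7000, 0.0000)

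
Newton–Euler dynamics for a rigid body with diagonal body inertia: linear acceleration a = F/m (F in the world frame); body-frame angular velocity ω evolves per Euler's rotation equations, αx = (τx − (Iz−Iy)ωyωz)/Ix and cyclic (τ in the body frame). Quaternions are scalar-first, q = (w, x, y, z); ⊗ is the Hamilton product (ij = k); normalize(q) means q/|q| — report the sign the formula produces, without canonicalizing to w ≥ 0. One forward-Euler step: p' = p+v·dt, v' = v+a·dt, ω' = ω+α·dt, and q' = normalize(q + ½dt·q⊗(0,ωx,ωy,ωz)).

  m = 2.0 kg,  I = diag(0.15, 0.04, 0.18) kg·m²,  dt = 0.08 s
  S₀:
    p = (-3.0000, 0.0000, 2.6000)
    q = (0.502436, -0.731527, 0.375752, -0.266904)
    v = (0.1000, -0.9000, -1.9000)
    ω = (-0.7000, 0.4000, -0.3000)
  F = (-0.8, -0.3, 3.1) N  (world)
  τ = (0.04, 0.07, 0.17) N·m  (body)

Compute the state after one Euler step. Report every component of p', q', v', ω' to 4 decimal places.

p' = (-2.9920, -0.0720, 2.4480)
q' = (0.4725, -0.7454, 0.3823, -0.2740)
v' = (0.0680, -0.9120, -1.7760)
ω' = (-0.6697, 0.5526, -0.2381)

p + v·dt = (-2.9920, -0.0720, 2.4480)
v + (F/m)dt = (0.0680, -0.9120, -1.7760)
angular accel α = (0.3787, 1.9075, 0.7733)
ω' = ω + α·dt = (-0.6697, 0.5526, -0.2381)
Hamilton product q⊗(0,ω) = (-0.7424409, -0.3576692, 0.1683491, -0.1803152)
updated quaternion q' = (0.4725, -0.7454, 0.3823, -0.2740)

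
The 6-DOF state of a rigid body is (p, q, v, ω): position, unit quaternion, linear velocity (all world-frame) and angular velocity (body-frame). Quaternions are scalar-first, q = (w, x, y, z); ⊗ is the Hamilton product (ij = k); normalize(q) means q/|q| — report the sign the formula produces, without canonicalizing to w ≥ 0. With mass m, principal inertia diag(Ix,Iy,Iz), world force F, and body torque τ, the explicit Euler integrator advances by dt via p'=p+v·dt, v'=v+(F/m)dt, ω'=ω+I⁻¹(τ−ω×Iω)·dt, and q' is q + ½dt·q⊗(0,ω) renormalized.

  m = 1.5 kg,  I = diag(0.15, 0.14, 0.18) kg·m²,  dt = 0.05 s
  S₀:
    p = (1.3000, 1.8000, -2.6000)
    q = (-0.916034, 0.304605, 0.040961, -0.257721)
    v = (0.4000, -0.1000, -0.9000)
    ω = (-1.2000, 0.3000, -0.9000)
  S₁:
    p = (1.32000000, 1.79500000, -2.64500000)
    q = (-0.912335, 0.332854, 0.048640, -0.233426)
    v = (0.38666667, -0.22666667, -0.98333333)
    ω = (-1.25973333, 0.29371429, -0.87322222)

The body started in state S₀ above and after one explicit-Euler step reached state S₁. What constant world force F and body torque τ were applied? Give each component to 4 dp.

v₁ − v₀ = (-0.01333333, -0.12666667, -0.08333333)
F = m·Δv/dt = (-0.4000, -3.8000, -2.5000)
Δω = ω₁−ω₀ = (-0.05973333, -0.00628571, 0.02677778)
ω₀×(Iω₀) = (-0.0108, -0.0324, 0.0036)
applied torque τ = (-0.1900, -0.0500, 0.1000)

F = (-0.4000, -3.8000, -2.5000)
τ = (-0.1900, -0.0500, 0.1000)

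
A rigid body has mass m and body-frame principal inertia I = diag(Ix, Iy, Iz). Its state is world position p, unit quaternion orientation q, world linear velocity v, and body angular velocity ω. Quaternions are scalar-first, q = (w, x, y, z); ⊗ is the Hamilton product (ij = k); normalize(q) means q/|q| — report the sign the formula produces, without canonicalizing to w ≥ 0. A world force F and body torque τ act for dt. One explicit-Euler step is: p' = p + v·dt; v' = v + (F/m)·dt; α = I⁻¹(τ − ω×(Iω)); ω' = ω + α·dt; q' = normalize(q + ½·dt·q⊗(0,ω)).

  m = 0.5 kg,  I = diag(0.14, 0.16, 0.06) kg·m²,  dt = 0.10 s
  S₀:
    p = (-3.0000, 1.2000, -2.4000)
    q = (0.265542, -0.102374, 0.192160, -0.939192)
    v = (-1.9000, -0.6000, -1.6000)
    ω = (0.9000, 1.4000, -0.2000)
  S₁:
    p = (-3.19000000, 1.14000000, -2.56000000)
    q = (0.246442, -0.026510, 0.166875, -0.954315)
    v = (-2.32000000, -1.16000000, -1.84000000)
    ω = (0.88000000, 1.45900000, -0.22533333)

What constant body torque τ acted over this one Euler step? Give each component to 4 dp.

τ = (0.0000, 0.0800, 0.0100)

ω₁ − ω₀ = (-0.02000000, 0.05900000, -0.02533333)
gyro term ω₀×Iω₀ = (0.0280, -0.0144, 0.0252)
τ = I·(Δω/dt) + ω₀×(Iω₀) = (0.0000, 0.0800, 0.0100)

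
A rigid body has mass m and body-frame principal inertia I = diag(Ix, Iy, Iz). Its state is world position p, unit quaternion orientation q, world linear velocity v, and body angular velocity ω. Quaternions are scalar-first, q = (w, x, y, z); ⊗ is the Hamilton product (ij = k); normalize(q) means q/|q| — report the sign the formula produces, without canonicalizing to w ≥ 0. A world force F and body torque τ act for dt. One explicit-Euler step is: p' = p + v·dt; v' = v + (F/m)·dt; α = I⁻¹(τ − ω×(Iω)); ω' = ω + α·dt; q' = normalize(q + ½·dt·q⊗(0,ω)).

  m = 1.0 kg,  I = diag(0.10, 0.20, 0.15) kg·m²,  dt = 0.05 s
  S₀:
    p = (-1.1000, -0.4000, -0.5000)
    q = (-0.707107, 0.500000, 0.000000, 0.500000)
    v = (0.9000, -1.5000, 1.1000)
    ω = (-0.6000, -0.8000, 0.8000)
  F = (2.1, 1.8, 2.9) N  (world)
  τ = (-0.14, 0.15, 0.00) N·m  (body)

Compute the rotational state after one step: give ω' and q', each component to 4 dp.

ω' = (-0.6860, -0.7685, 0.7840)
q' = (-0.7092, 0.5203, -0.0034, 0.4756)

(τ − ω×Iω)/I = (-1.7200, 0.6300, -0.3200)
new body rate ω' = (-0.6860, -0.7685, 0.7840)
2q̇ = q⊗(0,ω) = (-0.1000000, 0.8242642, -0.1343144, -0.9656856)
q + ½dt·q⊗(0,ω), renormalized = (-0.7092, 0.5203, -0.0034, 0.4756)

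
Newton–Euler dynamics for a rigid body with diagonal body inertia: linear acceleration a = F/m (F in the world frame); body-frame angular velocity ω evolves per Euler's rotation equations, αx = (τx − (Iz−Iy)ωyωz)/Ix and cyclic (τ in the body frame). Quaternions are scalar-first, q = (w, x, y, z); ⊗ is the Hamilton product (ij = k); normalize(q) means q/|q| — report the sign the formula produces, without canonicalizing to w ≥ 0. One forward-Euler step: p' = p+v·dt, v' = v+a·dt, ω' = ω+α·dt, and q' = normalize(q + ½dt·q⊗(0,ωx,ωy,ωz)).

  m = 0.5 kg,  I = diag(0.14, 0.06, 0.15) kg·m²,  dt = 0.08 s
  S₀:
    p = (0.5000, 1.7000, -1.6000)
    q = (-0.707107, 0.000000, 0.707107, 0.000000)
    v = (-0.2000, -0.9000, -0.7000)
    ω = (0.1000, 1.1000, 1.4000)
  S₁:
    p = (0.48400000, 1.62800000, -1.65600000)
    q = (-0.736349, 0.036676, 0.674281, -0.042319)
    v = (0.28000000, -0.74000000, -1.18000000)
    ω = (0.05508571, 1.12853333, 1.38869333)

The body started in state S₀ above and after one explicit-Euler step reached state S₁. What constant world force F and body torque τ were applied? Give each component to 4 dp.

rate change Δω = (-0.04491429, 0.02853333, -0.01130667)
ω₀×(Iω₀) = (0.1386, -0.0014, -0.0088)
τ = I·(Δω/dt) + ω₀×(Iω₀) = (0.0600, 0.0200, -0.0300)
v₁ − v₀ = (0.48000000, 0.16000000, -0.48000000)
applied force F = (3.0000, 1.0000, -3.0000)

F = (3.0000, 1.0000, -3.0000)
τ = (0.0600, 0.0200, -0.0300)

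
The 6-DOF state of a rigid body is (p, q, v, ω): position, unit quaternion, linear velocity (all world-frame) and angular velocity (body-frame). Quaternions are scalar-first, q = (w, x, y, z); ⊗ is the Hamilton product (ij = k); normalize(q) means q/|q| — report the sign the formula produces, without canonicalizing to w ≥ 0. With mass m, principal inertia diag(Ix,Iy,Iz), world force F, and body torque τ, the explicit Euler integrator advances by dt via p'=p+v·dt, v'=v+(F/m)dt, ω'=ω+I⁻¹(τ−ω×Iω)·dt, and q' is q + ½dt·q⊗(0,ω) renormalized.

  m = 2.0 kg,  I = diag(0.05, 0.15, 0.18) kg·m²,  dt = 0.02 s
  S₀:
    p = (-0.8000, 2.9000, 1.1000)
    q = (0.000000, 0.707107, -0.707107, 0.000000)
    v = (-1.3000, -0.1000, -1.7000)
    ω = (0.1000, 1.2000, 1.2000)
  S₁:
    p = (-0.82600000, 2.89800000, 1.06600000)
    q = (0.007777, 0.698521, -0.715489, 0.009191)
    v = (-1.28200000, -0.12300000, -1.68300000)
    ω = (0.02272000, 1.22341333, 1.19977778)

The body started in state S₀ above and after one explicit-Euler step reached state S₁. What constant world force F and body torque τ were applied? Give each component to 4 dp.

F = (1.8000, -2.3000, 1.7000)
τ = (-0.1500, 0.1600, 0.0100)

Δω = ω₁−ω₀ = (-0.07728000, 0.02341333, -0.00022222)
τ = I·(Δω/dt) + ω₀×(Iω₀) = (-0.1500, 0.1600, 0.0100)
v₁ − v₀ = (0.01800000, -0.02300000, 0.01700000)
applied force F = (1.8000, -2.3000, 1.7000)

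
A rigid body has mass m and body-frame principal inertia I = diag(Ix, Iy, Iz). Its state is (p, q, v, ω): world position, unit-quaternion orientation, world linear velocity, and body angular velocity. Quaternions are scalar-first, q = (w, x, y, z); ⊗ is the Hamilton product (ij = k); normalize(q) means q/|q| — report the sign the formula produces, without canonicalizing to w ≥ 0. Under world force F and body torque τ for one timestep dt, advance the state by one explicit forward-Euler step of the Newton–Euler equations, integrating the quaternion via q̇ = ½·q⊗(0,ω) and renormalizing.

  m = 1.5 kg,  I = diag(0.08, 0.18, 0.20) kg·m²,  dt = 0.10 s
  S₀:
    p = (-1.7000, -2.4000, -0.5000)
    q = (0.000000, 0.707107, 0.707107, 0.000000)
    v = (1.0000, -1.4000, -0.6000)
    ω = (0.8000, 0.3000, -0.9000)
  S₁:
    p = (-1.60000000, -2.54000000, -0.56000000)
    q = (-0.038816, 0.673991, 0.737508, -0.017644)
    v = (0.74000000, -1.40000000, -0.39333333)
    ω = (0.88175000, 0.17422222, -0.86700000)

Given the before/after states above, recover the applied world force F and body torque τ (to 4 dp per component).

Δω = ω₁−ω₀ = (0.08175000, -0.12577778, 0.03300000)
precession coupling = (-0.0054, 0.0864, 0.0240)
I·α + gyro = (0.0600, -0.1400, 0.0900)
v₁ − v₀ = (-0.26000000, 0.00000000, 0.20666667)
F = m·Δv/dt = (-3.9000, 0.0000, 3.1000)

F = (-3.9000, 0.0000, 3.1000)
τ = (0.0600, -0.1400, 0.0900)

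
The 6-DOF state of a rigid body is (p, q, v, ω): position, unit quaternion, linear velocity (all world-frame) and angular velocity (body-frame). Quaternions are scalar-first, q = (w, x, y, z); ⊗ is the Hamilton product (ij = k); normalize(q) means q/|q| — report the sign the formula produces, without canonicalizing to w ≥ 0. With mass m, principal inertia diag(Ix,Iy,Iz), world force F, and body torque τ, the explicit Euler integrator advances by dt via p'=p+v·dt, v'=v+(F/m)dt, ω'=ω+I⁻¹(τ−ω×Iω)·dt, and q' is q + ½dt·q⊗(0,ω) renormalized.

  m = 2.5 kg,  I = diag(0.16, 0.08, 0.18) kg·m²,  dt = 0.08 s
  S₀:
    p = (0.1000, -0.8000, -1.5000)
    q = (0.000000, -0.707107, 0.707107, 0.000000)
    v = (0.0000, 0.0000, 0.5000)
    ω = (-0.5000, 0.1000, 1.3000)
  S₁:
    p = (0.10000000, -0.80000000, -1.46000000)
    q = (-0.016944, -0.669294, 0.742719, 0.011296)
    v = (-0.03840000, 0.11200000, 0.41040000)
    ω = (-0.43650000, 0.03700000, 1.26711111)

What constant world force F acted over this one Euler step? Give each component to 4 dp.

Δv = v₁−v₀ = (-0.03840000, 0.11200000, -0.08960000)
m·(v₁−v₀)/dt = (-1.2000, 3.5000, -2.8000)

F = (-1.2000, 3.5000, -2.8000)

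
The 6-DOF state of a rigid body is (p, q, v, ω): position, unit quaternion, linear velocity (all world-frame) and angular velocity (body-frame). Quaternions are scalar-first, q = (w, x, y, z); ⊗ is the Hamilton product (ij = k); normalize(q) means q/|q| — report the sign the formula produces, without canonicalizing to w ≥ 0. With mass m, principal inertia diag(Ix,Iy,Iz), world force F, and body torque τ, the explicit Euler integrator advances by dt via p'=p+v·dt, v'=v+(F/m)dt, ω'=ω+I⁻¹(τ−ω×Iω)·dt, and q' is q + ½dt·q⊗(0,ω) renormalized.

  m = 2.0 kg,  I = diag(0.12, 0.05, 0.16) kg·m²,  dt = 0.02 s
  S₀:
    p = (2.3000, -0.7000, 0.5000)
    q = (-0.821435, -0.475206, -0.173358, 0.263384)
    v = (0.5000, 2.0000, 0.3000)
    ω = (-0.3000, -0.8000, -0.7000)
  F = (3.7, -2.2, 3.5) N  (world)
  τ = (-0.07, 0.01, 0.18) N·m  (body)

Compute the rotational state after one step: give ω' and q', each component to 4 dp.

gyro term ω×Iω = (0.0616, -0.0084, -0.0168)
angular accel α = (-1.0967, 0.3680, 1.2300)
ω + α·dt = (-0.3219, -0.7926, -0.6754)
q⊗(0,ω) = (-0.0968794, 0.5784883, 0.2454886, 0.9031619)
q' = normalize(q + ½dt·q⊗(0,ω)) = (-0.8224, -0.4694, -0.1709, 0.2724)

ω' = (-0.3219, -0.7926, -0.6754)
q' = (-0.8224, -0.4694, -0.1709, 0.2724)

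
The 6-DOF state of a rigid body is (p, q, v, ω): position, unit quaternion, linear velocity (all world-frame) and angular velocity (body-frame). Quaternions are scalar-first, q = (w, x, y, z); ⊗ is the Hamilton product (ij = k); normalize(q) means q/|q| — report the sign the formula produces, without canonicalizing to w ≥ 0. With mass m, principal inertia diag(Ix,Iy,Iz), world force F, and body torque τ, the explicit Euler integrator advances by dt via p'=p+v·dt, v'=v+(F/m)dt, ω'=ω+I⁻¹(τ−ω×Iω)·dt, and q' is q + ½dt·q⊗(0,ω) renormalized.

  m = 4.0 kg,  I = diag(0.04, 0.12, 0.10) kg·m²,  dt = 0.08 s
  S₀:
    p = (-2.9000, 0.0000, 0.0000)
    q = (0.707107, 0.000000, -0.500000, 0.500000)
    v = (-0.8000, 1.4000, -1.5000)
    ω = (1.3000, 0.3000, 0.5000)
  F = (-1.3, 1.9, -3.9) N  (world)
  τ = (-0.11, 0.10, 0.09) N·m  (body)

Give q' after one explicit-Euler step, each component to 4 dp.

q' = (0.7020, 0.0207, -0.4648, 0.5393)

q⊗(0,ω) = (-0.1000000, 0.5192391, 0.8621321, 1.0035535)
updated quaternion q' = (0.7020, 0.0207, -0.4648, 0.5393)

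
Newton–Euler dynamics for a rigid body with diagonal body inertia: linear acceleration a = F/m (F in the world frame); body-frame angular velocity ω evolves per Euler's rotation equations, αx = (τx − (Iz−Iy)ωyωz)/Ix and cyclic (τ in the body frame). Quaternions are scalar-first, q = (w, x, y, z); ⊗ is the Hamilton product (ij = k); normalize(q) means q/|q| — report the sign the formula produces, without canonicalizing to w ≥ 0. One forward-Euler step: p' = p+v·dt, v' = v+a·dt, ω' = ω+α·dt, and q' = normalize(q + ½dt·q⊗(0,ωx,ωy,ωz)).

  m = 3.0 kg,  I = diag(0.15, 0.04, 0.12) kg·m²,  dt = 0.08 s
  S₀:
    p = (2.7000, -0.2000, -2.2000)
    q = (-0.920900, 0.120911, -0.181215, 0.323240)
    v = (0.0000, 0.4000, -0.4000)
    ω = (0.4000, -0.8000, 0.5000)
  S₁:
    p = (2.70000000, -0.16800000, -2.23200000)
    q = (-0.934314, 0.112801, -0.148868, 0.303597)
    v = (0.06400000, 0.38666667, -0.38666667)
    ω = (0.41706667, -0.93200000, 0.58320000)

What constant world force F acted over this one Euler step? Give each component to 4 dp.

F = (2.4000, -0.5000, 0.5000)

Δv = v₁−v₀ = (0.06400000, -0.01333333, 0.01333333)
m·(v₁−v₀)/dt = (2.4000, -0.5000, 0.5000)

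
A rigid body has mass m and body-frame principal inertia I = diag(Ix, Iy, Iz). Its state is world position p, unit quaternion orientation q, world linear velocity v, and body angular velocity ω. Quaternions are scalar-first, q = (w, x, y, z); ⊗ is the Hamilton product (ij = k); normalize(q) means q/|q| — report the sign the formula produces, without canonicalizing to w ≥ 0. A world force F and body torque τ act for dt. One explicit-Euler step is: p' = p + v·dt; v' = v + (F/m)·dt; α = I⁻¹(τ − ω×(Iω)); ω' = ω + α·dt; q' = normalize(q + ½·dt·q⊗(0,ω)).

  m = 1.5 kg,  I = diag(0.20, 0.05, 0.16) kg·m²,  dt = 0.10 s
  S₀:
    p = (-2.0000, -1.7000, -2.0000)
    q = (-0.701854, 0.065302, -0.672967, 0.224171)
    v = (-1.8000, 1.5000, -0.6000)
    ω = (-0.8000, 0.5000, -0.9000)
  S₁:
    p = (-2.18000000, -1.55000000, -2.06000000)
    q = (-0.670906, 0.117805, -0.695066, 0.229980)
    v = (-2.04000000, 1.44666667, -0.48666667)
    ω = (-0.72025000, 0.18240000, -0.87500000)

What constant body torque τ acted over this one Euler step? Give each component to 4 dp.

rate change Δω = (0.07975000, -0.31760000, 0.02500000)
gyro term ω₀×Iω₀ = (-0.0495, 0.0288, 0.0600)
applied torque τ = (0.1100, -0.1300, 0.1000)

τ = (0.1100, -0.1300, 0.1000)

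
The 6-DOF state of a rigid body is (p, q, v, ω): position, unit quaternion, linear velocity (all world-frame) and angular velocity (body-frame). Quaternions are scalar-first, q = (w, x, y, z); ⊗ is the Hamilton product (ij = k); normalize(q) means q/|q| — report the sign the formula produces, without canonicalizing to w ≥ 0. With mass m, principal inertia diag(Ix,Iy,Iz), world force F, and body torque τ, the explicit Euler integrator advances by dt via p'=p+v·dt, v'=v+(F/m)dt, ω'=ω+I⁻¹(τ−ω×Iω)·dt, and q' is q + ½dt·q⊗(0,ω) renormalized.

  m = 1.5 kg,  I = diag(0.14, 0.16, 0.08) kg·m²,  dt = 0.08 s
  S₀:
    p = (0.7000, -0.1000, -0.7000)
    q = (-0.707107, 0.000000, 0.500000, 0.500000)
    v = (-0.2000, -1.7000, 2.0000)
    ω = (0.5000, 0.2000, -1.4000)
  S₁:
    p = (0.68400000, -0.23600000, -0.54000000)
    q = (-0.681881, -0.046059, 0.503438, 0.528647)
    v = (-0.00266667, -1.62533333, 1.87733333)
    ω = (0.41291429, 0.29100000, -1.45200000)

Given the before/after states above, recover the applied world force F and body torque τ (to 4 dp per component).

Δω = ω₁−ω₀ = (-0.08708571, 0.09100000, -0.05200000)
applied torque τ = (-0.1300, 0.1400, -0.0500)
Δv = v₁−v₀ = (0.19733333, 0.07466667, -0.12266667)
m·(v₁−v₀)/dt = (3.7000, 1.4000, -2.3000)

F = (3.7000, 1.4000, -2.3000)
τ = (-0.1300, 0.1400, -0.0500)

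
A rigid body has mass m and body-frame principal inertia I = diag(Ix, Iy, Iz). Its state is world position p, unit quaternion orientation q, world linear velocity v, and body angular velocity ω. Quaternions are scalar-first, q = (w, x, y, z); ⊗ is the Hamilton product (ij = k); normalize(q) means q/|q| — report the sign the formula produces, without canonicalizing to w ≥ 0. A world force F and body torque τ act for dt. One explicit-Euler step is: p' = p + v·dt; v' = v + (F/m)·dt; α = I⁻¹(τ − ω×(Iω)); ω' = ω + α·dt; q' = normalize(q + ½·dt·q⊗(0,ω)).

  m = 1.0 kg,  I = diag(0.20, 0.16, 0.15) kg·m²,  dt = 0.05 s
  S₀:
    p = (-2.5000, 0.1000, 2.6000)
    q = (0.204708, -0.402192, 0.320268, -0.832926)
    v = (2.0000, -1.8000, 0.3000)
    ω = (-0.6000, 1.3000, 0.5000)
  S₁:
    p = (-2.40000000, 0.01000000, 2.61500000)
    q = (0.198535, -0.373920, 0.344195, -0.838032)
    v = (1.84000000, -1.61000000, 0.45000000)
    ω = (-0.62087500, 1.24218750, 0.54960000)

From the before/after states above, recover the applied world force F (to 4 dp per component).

F = (-3.2000, 3.8000, 3.0000)

v₁ − v₀ = (-0.16000000, 0.19000000, 0.15000000)
applied force F = (-3.2000, 3.8000, 3.0000)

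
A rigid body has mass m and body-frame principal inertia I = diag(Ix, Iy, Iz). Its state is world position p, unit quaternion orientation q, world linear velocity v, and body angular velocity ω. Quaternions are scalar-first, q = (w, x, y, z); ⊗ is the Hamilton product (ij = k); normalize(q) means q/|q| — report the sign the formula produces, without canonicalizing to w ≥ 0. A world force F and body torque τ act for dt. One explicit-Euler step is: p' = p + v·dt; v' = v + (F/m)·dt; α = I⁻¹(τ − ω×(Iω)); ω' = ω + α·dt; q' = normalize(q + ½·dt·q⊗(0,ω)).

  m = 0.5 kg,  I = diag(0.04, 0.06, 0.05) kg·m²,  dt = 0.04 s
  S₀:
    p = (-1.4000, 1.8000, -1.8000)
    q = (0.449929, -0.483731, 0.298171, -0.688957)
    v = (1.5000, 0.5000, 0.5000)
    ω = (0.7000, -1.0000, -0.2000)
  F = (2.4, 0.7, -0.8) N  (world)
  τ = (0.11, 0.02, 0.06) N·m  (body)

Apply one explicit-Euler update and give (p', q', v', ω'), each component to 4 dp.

linear accel F/m = (4.8000, 1.4000, -1.6000)
new position p' = (-1.3400, 1.8200, -1.7800)
new velocity v' = (1.6920, 0.5560, 0.4360)
gyro term ω×Iω = (-0.0020, 0.0014, -0.0140)
angular accel α = (2.8000, 0.3100, 1.4800)
ω' = ω + α·dt = (0.8120, -0.9876, -0.1408)
Hamilton product q⊗(0,ω) = (0.4989913, -0.4336409, -1.0289451, 0.1850255)
q + ½dt·q⊗(0,ω), renormalized = (0.4598, -0.4923, 0.2775, -0.6850)

p' = (-1.3400, 1.8200, -1.7800)
q' = (0.4598, -0.4923, 0.2775, -0.6850)
v' = (1.6920, 0.5560, 0.4360)
ω' = (0.8120, -0.9876, -0.1408)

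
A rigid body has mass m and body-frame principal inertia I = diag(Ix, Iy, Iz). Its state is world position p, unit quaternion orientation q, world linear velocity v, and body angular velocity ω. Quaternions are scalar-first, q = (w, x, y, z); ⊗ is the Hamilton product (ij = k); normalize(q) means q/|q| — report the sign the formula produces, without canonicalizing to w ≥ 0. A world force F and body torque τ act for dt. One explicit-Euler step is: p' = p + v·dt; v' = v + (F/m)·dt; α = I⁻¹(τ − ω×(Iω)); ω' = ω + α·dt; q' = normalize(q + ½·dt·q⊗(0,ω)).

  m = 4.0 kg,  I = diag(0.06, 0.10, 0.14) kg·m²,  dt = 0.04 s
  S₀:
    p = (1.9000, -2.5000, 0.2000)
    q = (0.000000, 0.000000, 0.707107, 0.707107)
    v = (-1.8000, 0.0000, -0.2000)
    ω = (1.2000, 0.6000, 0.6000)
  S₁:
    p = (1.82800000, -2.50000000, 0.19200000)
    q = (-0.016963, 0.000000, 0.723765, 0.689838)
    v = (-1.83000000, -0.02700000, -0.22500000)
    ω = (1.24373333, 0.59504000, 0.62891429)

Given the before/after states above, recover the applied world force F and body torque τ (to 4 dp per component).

F = (-3.0000, -2.7000, -2.5000)
τ = (0.0800, -0.0700, 0.1300)

velocity change Δv = (-0.03000000, -0.02700000, -0.02500000)
F = m·Δv/dt = (-3.0000, -2.7000, -2.5000)
Δω = ω₁−ω₀ = (0.04373333, -0.00496000, 0.02891429)
precession coupling = (0.0144, -0.0576, 0.0288)
τ = I·(Δω/dt) + ω₀×(Iω₀) = (0.0800, -0.0700, 0.1300)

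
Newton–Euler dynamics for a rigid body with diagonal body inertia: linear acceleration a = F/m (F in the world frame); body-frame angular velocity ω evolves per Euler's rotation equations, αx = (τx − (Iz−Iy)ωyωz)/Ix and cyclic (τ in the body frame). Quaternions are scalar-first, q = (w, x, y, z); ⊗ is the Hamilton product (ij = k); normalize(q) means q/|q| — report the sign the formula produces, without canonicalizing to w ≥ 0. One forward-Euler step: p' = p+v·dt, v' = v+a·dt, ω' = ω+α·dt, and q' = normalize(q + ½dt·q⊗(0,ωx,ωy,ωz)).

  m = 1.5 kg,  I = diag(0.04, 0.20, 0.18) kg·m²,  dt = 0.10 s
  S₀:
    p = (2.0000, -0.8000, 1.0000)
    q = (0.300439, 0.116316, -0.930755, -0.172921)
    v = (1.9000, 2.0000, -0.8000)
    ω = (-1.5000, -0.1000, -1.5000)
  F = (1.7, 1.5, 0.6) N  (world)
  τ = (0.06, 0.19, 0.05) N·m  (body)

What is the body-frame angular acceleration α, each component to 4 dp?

ω×(Iω) gyroscopic = (-0.0030, -0.3150, 0.0240)
angular accel α = (1.5750, 2.5250, 0.1444)

α = (1.5750, 2.5250, 0.1444)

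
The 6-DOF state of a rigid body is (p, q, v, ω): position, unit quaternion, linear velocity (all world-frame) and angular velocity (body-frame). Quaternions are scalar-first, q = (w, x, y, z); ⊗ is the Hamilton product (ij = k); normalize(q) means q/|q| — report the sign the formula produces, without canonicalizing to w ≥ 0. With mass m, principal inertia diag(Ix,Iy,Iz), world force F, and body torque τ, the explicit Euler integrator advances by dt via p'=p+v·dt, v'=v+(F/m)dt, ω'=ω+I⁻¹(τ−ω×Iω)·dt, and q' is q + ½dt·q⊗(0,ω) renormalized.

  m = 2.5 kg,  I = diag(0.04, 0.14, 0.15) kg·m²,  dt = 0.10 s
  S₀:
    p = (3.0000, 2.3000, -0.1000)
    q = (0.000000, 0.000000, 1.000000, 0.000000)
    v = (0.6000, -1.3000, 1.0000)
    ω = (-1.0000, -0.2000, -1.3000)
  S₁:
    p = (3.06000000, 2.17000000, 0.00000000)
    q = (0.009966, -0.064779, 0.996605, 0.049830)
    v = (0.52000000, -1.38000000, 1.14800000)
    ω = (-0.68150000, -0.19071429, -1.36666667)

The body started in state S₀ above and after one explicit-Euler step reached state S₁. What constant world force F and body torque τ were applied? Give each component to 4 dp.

F = (-2.0000, -2.0000, 3.7000)
τ = (0.1300, -0.1300, -0.0800)

rate change Δω = (0.31850000, 0.00928571, -0.06666667)
gyro term ω₀×Iω₀ = (0.0026, -0.1430, 0.0200)
τ = I·(Δω/dt) + ω₀×(Iω₀) = (0.1300, -0.1300, -0.0800)
Δv = v₁−v₀ = (-0.08000000, -0.08000000, 0.14800000)
F = m·Δv/dt = (-2.0000, -2.0000, 3.7000)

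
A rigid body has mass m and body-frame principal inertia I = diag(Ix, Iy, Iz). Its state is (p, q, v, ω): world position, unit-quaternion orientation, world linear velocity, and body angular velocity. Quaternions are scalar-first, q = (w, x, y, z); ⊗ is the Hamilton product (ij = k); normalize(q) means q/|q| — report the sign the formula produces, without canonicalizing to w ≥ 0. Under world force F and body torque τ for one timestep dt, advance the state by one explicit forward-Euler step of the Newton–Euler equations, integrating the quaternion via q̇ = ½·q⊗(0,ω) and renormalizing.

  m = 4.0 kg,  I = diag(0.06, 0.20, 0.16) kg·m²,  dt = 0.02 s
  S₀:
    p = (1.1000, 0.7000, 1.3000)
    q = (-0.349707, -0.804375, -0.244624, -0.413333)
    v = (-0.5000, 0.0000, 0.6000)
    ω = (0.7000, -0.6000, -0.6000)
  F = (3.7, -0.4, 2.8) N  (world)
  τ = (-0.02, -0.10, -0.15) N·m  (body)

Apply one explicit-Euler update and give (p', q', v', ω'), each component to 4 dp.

p' = (1.0900, 0.7000, 1.3120)
q' = (-0.3480, -0.8078, -0.2502, -0.4047)
v' = (-0.4815, -0.0020, 0.6140)
ω' = (0.6981, -0.6142, -0.6114)

linear accel F/m = (0.9250, -0.1000, 0.7000)
p + v·dt = (1.0900, 0.7000, 1.3120)
v' = v + a·dt = (-0.4815, -0.0020, 0.6140)
angular accel α = (-0.0933, -0.7100, -0.5700)
ω + α·dt = (0.6981, -0.6142, -0.6114)
q⊗(0,ω) = (0.1682883, -0.3460203, -0.5621339, 0.8636860)
updated quaternion q' = (-0.3480, -0.8078, -0.2502, -0.4047)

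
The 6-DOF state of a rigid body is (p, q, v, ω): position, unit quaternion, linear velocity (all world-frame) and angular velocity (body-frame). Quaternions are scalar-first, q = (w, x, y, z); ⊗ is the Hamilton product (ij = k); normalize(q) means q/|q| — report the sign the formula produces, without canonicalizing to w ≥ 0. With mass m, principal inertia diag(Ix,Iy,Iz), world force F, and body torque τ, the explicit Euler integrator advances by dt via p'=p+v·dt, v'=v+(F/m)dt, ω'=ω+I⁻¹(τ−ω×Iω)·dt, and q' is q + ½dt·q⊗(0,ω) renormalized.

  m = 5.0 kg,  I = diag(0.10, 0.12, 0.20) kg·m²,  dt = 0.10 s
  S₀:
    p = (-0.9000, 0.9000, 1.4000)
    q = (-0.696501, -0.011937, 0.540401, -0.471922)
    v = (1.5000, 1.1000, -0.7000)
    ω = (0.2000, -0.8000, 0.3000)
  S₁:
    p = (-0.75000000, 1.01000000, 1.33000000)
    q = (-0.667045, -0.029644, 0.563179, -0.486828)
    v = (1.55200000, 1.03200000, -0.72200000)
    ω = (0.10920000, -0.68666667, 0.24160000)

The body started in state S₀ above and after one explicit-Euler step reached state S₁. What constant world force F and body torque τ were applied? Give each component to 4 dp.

F = (2.6000, -3.4000, -1.1000)
τ = (-0.1100, 0.1300, -0.1200)

Δv = v₁−v₀ = (0.05200000, -0.06800000, -0.02200000)
m·(v₁−v₀)/dt = (2.6000, -3.4000, -1.1000)
Δω = ω₁−ω₀ = (-0.09080000, 0.11333333, -0.05840000)
precession coupling = (-0.0192, -0.0060, -0.0032)
I·α + gyro = (-0.1100, 0.1300, -0.1200)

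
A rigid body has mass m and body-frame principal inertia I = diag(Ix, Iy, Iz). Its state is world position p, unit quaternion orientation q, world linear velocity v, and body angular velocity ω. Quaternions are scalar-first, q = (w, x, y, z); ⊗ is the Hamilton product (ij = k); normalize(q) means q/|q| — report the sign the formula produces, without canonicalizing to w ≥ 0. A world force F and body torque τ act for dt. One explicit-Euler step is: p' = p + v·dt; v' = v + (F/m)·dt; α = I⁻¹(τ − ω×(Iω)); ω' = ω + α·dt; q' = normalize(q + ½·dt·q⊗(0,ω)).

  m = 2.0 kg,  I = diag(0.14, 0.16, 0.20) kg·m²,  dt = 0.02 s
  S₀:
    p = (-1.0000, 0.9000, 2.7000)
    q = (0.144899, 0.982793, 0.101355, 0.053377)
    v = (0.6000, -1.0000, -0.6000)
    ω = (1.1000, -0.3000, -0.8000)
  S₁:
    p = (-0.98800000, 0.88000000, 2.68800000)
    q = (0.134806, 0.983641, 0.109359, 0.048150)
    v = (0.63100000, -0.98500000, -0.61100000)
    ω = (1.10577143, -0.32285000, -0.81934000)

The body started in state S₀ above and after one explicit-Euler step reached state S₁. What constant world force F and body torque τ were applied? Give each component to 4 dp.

F = (3.1000, 1.5000, -1.1000)
τ = (0.0500, -0.1300, -0.2000)

velocity change Δv = (0.03100000, 0.01500000, -0.01100000)
F = m·Δv/dt = (3.1000, 1.5000, -1.1000)
rate change Δω = (0.00577143, -0.02285000, -0.01934000)
gyro term ω₀×Iω₀ = (0.0096, 0.0528, -0.0066)
τ = I·(Δω/dt) + ω₀×(Iω₀) = (0.0500, -0.1300, -0.2000)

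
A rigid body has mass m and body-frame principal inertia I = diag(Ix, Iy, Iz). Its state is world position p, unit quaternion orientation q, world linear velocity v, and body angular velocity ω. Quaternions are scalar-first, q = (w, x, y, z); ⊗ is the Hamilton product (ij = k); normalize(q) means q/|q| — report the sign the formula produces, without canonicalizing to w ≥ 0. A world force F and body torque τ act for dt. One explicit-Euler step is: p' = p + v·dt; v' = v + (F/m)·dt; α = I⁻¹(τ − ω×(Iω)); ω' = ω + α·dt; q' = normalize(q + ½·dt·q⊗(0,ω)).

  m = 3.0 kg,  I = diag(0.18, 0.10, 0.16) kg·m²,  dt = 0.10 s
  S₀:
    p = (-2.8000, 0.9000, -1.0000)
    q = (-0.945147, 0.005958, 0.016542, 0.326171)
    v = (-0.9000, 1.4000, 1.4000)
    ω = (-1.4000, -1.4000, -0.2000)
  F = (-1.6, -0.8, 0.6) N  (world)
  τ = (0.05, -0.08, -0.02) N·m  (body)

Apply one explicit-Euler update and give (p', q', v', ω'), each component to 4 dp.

gyro term ω×Iω = (0.0168, 0.0056, -0.1568)
(τ − ω×Iω)/I = (0.1844, -0.8560, 0.8550)
ω' = ω + α·dt = (-1.3816, -1.4856, -0.1145)
q⊗(0,ω) = (0.0967342, 1.7765368, 0.8677580, 0.2038470)
q' = normalize(q + ½dt·q⊗(0,ω)) = (-0.9357, 0.0943, 0.0596, 0.3347)
new position p' = (-2.8900, 1.0400, -0.8600)
v' = v + a·dt = (-0.9533, 1.3733, 1.4200)

p' = (-2.8900, 1.0400, -0.8600)
q' = (-0.9357, 0.0943, 0.0596, 0.3347)
v' = (-0.9533, 1.3733, 1.4200)
ω' = (-1.3816, -1.4856, -0.1145)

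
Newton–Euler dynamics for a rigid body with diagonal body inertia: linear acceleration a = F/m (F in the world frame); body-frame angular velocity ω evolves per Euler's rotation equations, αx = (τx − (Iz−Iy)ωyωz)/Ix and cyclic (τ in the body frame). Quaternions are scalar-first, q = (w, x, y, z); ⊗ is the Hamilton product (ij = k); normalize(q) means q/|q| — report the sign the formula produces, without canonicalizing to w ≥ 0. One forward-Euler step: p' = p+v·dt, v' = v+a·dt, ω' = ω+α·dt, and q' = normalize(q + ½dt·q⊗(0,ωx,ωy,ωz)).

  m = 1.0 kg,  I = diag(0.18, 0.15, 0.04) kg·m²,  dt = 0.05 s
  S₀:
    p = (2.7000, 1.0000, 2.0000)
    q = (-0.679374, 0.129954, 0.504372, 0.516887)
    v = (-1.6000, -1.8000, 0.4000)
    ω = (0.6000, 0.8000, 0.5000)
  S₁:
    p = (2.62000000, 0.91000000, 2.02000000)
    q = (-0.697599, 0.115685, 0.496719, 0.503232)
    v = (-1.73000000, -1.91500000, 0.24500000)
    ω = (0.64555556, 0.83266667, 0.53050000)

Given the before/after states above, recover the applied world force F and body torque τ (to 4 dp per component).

Δω = ω₁−ω₀ = (0.04555556, 0.03266667, 0.03050000)
applied torque τ = (0.1200, 0.1400, 0.0100)
velocity change Δv = (-0.13000000, -0.11500000, -0.15500000)
m·(v₁−v₀)/dt = (-2.6000, -2.3000, -3.1000)

F = (-2.6000, -2.3000, -3.1000)
τ = (0.1200, 0.1400, 0.0100)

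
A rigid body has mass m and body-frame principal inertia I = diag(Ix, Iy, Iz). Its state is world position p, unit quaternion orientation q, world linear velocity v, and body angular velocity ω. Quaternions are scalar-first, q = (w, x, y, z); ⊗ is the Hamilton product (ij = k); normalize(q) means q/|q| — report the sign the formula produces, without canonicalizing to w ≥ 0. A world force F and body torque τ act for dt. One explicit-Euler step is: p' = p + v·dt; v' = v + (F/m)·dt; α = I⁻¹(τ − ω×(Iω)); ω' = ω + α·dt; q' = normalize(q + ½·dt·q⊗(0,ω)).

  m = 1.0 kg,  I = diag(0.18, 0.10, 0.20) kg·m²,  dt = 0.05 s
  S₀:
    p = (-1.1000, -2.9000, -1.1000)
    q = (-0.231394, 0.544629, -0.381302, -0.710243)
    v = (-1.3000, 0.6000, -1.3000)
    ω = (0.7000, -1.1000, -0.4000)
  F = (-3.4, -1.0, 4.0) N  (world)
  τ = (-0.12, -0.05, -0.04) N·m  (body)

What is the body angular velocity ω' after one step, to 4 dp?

ω' = (0.6544, -1.1278, -0.4254)

α = I⁻¹(τ − ω×Iω) = (-0.9111, -0.5560, -0.5080)
ω + α·dt = (0.6544, -1.1278, -0.4254)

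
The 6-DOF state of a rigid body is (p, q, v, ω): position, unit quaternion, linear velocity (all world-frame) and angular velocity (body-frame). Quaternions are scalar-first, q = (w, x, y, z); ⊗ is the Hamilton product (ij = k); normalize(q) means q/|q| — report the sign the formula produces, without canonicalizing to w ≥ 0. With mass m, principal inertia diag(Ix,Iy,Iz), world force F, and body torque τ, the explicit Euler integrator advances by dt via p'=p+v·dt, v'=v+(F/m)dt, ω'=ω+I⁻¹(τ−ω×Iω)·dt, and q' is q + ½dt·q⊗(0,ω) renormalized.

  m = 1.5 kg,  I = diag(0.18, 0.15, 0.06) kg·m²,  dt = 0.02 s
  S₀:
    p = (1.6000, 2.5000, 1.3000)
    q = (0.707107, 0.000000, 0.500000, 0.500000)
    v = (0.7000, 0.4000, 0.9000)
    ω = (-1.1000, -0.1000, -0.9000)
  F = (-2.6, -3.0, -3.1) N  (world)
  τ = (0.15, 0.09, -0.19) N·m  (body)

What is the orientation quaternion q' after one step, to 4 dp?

q' = (0.7120, -0.0118, 0.4937, 0.4991)

q⊗(0,ω) = (0.5000000, -1.1778177, -0.6207107, -0.0863963)
q' = normalize(q + ½dt·q⊗(0,ω)) = (0.7120, -0.0118, 0.4937, 0.4991)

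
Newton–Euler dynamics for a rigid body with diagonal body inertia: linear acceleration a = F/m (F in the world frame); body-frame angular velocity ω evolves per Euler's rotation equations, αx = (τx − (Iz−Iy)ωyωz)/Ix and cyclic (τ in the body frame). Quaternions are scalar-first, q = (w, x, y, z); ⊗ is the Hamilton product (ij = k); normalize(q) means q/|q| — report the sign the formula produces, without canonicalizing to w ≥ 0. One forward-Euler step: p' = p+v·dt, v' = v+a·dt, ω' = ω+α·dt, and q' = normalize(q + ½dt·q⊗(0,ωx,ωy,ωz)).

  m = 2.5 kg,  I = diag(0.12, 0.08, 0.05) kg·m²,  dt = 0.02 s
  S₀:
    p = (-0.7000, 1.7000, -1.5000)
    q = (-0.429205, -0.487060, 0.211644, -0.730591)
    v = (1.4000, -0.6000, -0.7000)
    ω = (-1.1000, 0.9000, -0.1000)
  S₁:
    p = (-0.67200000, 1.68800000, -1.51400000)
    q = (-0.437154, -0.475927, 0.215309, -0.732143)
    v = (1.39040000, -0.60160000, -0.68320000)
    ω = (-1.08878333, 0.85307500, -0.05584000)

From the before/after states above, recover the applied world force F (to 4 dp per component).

F = (-1.2000, -0.2000, 2.1000)

Δv = v₁−v₀ = (-0.00960000, -0.00160000, 0.01680000)
m·(v₁−v₀)/dt = (-1.2000, -0.2000, 2.1000)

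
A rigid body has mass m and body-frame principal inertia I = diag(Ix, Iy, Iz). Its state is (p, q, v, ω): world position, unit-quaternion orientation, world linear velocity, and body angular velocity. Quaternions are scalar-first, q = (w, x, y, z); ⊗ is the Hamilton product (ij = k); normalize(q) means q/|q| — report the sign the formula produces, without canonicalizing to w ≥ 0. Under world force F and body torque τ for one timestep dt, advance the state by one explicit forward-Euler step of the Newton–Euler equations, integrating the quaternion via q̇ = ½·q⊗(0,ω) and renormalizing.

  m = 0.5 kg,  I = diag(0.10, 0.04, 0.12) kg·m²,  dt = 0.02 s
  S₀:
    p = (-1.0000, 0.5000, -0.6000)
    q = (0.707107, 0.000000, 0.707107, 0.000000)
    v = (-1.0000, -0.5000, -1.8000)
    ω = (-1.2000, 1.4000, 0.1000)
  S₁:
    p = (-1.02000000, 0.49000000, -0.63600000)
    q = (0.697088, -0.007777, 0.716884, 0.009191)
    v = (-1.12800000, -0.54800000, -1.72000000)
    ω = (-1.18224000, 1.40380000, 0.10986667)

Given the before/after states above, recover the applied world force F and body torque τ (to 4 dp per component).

F = (-3.2000, -1.2000, 2.0000)
τ = (0.1000, 0.0100, 0.1600)

Δω = ω₁−ω₀ = (0.01776000, 0.00380000, 0.00986667)
ω₀×(Iω₀) = (0.0112, 0.0024, 0.1008)
I·α + gyro = (0.1000, 0.0100, 0.1600)
v₁ − v₀ = (-0.12800000, -0.04800000, 0.08000000)
applied force F = (-3.2000, -1.2000, 2.0000)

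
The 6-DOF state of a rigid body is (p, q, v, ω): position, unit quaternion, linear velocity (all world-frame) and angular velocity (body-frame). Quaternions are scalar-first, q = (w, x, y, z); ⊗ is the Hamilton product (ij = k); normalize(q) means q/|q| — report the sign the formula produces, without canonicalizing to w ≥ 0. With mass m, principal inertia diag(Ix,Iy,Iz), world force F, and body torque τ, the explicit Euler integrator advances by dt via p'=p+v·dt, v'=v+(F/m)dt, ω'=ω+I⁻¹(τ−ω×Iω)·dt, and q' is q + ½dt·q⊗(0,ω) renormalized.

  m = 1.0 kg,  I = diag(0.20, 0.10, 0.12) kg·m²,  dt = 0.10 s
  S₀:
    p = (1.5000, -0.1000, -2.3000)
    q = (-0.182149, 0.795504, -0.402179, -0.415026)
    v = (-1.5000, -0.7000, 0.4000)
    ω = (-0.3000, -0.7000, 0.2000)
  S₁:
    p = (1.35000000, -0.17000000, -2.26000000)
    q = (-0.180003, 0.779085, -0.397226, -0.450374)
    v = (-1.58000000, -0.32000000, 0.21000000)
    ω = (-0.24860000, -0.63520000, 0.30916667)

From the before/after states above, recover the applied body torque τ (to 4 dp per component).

τ = (0.1000, 0.0600, 0.1100)

ω₁ − ω₀ = (0.05140000, 0.06480000, 0.10916667)
τ = I·(Δω/dt) + ω₀×(Iω₀) = (0.1000, 0.0600, 0.1100)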